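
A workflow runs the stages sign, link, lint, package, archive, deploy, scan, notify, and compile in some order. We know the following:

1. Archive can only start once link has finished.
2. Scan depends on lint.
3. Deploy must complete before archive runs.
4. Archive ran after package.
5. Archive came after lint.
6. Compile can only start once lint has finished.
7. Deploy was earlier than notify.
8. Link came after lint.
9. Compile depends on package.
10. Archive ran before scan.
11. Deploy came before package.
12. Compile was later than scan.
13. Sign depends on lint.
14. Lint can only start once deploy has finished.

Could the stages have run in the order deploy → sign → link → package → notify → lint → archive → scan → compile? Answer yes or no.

The constraints require lint before link, but in the proposed sequence link appears ahead of lint. That one violation is enough.

no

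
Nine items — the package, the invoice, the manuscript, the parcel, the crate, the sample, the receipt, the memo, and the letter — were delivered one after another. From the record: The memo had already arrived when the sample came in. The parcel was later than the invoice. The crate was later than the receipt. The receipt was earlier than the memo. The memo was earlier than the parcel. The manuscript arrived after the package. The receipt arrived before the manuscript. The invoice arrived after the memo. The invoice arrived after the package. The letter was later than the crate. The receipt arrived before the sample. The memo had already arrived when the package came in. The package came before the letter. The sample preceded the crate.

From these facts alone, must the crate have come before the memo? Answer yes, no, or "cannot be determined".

Tracing the constraints gives the memo → the sample → the crate, so the memo must come before the crate.
That means the crate cannot be before the memo.

no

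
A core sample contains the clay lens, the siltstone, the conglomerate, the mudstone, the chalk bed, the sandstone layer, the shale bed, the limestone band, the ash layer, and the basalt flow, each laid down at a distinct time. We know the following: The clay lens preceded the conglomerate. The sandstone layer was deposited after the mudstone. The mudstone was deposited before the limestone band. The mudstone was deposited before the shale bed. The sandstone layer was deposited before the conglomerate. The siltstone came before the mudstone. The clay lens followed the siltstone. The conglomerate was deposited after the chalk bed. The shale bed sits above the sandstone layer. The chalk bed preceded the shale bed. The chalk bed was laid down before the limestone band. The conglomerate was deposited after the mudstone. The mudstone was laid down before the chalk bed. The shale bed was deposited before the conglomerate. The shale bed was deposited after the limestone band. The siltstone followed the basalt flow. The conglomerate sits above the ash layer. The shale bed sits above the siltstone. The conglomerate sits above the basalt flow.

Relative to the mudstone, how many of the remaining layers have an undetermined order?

Forced before the mudstone: the basalt flow and the siltstone; forced after the mudstone: the chalk bed, the conglomerate, the limestone band, the sandstone layer, and the shale bed.
That leaves the ash layer and the clay lens with no forced order relative to the mudstone — 2.

2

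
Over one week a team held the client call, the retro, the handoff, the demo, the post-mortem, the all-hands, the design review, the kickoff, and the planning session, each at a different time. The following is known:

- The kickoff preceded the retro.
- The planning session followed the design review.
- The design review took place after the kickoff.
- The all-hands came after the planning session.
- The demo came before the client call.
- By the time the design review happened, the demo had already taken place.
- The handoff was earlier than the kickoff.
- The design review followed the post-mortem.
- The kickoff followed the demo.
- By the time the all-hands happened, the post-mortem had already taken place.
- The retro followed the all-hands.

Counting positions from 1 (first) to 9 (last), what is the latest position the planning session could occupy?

The planning session must come before the all-hands and the retro — 2 meetings forced after it.
Everything else can be placed before the planning session in some valid order, so the planning session can sit as late as position 9 − 2 = 7.

7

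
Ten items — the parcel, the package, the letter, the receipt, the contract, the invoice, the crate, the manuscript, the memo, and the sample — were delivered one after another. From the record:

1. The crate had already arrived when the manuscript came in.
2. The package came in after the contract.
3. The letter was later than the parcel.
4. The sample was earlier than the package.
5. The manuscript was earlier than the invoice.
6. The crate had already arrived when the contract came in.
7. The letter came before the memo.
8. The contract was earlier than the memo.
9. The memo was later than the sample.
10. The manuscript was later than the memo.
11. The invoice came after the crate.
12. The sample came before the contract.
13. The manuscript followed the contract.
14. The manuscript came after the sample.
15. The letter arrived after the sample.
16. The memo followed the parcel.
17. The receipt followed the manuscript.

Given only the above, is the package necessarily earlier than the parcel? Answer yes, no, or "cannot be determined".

cannot be determined

No chain of stated constraints runs from the package to the parcel, and none runs from the parcel to the package either.
So the relative order of the package and the parcel is not fixed by the given facts.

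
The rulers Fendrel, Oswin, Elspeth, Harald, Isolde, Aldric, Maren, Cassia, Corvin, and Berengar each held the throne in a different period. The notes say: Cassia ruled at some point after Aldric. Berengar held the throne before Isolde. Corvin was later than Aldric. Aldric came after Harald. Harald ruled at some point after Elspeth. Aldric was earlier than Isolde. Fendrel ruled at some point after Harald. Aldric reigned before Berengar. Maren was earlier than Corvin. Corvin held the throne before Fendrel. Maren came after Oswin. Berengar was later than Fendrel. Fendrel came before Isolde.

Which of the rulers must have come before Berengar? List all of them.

Directly stated before Berengar: Aldric and Fendrel.
Corvin reaches Berengar via Corvin → Fendrel → Berengar.
Elspeth reaches Berengar via Elspeth → Harald → Fendrel → Berengar.
Harald reaches Berengar via Harald → Fendrel → Berengar.
Likewise Maren and Oswin each reach Berengar by chaining the stated constraints.
No chain forces Cassia (or any of the others) ahead of Berengar.

Aldric, Corvin, Elspeth, Fendrel, Harald, Maren, Oswin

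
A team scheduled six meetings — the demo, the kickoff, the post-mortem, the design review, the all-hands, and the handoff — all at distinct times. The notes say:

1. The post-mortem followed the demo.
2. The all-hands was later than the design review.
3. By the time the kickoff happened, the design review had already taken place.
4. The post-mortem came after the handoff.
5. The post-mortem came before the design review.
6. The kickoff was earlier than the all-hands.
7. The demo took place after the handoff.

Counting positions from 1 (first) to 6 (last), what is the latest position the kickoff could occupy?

The kickoff must come before the all-hands — 1 meeting forced after it.
Everything else can be placed before the kickoff in some valid order, so the kickoff can sit as late as position 6 − 1 = 5.

5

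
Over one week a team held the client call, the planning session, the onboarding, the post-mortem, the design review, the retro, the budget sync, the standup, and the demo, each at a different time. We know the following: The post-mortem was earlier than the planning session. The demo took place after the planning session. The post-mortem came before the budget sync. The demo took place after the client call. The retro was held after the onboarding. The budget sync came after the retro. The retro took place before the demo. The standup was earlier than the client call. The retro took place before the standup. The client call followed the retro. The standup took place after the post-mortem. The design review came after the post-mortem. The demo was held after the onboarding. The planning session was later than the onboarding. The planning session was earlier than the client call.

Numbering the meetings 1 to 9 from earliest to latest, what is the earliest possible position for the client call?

The onboarding, the planning session, the post-mortem, the retro, and the standup must all come before the client call — 5 forced predecessors.
Nothing else is forced ahead of the client call, so its earliest slot is position 5 + 1 = 6.

6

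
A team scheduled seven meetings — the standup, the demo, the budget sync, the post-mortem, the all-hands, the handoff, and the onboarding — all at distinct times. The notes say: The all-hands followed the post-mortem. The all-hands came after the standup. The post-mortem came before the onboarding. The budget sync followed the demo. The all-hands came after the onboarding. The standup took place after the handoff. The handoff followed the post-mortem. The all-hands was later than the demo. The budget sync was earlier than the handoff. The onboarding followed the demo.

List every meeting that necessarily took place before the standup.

Directly stated before the standup: the handoff.
The budget sync reaches the standup via the budget sync → the handoff → the standup.
The demo reaches the standup via the demo → the budget sync → the handoff → the standup.
The post-mortem reaches the standup via the post-mortem → the handoff → the standup.

the budget sync, the demo, the handoff, the post-mortem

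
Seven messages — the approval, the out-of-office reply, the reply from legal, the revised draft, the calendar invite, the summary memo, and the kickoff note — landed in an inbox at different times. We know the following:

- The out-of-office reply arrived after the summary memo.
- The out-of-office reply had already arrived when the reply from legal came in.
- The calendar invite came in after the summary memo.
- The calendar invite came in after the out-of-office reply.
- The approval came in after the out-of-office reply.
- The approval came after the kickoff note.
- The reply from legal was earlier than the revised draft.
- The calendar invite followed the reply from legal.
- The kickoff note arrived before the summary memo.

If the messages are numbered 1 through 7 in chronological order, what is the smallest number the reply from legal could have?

4

The kickoff note, the out-of-office reply, and the summary memo must all come before the reply from legal — 3 forced predecessors.
Nothing else is forced ahead of the reply from legal, so its earliest slot is position 3 + 1 = 4.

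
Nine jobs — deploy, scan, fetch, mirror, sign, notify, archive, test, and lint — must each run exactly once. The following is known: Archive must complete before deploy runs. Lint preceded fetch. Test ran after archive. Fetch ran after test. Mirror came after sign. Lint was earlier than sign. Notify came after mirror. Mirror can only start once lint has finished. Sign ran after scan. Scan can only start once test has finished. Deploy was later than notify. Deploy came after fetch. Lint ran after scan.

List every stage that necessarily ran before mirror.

Directly stated before mirror: lint and sign.
Archive reaches mirror via archive → test → scan → lint → mirror.
Scan reaches mirror via scan → lint → mirror.
Test reaches mirror via test → scan → lint → mirror.

archive, lint, scan, sign, test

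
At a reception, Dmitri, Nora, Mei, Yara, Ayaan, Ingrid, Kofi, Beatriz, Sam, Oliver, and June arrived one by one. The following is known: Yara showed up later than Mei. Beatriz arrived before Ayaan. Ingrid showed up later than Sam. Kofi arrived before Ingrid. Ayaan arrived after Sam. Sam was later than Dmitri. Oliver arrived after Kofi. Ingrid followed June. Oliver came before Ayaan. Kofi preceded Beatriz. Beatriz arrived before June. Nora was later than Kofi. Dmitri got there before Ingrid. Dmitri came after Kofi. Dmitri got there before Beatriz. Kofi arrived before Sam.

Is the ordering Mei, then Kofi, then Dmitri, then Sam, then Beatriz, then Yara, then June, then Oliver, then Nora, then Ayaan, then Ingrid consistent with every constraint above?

yes

Check each stated constraint against the proposed order — e.g. Dmitri is ahead of Ingrid; Kofi is ahead of Ingrid. Every pair is in the required order; nothing is violated.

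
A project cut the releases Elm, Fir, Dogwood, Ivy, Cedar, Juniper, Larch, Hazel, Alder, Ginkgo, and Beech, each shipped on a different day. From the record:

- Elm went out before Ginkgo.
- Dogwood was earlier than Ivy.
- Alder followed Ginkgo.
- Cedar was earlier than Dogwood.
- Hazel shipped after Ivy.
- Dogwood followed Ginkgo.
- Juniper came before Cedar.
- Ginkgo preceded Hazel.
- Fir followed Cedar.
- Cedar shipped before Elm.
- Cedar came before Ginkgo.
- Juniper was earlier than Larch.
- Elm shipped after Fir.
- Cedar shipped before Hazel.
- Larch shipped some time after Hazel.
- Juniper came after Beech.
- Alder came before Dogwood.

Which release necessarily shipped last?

Larch

Every other release has a chain of constraints placing it before Larch, so Larch is last.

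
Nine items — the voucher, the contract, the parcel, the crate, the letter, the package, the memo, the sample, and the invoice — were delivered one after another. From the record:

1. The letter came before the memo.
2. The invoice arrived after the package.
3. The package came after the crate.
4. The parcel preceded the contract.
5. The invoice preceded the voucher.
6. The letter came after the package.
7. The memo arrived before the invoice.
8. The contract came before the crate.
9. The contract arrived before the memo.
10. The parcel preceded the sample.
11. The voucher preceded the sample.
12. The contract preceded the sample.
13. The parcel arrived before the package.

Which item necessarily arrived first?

The parcel has a chain of constraints placing it before every other item, so the parcel must be first.

the parcel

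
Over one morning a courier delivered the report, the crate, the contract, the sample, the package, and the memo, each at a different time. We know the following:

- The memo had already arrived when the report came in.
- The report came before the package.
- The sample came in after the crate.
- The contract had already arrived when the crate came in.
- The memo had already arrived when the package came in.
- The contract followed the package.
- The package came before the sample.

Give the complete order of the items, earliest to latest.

the memo, the report, the package, the contract, the crate, the sample

The constraints fix every adjacent pair, so only one ordering works:
the memo → the report → the package → the contract → the crate → the sample.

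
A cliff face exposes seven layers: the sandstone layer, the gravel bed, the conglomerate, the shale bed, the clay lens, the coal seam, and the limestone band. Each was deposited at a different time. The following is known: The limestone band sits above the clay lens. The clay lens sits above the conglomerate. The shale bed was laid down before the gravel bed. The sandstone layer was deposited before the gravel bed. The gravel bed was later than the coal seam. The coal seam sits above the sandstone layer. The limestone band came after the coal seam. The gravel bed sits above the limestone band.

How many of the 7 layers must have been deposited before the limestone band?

Directly stated before the limestone band: the clay lens and the coal seam.
The conglomerate reaches the limestone band via the conglomerate → the clay lens → the limestone band.
The sandstone layer reaches the limestone band via the sandstone layer → the coal seam → the limestone band.
No chain forces the shale bed (or any of the others) ahead of the limestone band.
That's the clay lens, the coal seam, the conglomerate, and the sandstone layer — 4 in all.

4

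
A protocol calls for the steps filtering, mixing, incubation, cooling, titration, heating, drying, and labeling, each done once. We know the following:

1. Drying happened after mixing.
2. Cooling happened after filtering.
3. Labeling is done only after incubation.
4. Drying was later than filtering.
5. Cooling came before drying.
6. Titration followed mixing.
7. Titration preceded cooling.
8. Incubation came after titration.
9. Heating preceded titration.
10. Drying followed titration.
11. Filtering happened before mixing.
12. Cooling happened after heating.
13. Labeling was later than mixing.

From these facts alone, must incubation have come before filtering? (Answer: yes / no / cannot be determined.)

Tracing the constraints gives filtering → mixing → titration → incubation, so filtering must come before incubation.
That means incubation cannot be before filtering.

no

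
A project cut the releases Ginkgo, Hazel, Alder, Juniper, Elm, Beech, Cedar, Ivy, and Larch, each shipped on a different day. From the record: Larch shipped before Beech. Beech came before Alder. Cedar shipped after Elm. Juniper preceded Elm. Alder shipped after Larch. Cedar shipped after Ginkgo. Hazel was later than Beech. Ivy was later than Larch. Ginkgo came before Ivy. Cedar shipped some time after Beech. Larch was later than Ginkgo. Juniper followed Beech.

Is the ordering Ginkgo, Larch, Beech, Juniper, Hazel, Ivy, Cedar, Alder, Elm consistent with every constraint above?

no

The constraints require Elm before Cedar, but in the proposed sequence Cedar appears ahead of Elm. That one violation is enough.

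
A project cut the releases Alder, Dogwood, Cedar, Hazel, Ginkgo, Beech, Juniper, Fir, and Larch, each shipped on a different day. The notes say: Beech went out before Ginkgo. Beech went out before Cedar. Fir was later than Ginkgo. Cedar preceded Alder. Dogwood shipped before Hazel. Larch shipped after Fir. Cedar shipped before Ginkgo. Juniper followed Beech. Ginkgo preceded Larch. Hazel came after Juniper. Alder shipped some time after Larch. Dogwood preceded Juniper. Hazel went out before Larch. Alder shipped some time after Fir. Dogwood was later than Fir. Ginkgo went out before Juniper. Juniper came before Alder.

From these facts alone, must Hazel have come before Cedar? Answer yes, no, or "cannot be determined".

no

Tracing the constraints gives Cedar → Ginkgo → Juniper → Hazel, so Cedar must come before Hazel.
That means Hazel cannot be before Cedar.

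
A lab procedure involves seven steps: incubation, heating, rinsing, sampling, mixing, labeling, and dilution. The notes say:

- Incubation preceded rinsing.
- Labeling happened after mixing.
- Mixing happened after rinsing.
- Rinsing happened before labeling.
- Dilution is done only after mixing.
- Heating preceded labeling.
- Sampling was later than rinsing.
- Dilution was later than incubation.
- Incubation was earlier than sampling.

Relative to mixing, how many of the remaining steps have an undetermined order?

2

Forced before mixing: incubation and rinsing; forced after mixing: dilution and labeling.
That leaves heating and sampling with no forced order relative to mixing — 2.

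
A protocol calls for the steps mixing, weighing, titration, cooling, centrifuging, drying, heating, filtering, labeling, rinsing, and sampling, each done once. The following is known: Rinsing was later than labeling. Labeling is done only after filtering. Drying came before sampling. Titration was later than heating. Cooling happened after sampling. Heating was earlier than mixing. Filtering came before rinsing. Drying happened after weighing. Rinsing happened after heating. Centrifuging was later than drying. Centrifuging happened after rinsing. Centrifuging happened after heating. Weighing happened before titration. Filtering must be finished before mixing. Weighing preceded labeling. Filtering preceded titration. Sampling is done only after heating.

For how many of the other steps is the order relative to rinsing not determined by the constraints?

Forced before rinsing: filtering, heating, labeling, and weighing; forced after rinsing: centrifuging.
That leaves cooling, drying, mixing, sampling, and titration with no forced order relative to rinsing — 5.

5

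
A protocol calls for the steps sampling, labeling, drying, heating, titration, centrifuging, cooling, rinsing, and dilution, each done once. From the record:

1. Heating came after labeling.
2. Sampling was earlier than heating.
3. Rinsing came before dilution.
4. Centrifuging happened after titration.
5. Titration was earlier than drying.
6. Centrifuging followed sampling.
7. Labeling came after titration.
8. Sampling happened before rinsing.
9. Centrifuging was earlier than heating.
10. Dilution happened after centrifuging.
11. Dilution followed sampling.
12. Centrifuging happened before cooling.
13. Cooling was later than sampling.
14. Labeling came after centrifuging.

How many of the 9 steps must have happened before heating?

Directly stated before heating: centrifuging, labeling, and sampling.
Titration reaches heating via titration → centrifuging → heating.
No chain forces drying (or any of the others) ahead of heating.
That's centrifuging, labeling, sampling, and titration — 4 in all.

4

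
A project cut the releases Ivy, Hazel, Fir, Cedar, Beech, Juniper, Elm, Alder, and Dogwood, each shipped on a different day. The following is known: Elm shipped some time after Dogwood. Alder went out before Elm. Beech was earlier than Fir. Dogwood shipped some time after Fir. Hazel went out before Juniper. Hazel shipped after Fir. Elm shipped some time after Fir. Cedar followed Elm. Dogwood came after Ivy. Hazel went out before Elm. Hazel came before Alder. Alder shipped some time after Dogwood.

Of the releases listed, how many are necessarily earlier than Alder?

Directly stated before Alder: Dogwood and Hazel.
Beech reaches Alder via Beech → Fir → Hazel → Alder.
Fir reaches Alder via Fir → Hazel → Alder.
Ivy reaches Alder via Ivy → Dogwood → Alder.
No chain forces Cedar (or any of the others) ahead of Alder.
That's Beech, Dogwood, Fir, Hazel, and Ivy — 5 in all.

5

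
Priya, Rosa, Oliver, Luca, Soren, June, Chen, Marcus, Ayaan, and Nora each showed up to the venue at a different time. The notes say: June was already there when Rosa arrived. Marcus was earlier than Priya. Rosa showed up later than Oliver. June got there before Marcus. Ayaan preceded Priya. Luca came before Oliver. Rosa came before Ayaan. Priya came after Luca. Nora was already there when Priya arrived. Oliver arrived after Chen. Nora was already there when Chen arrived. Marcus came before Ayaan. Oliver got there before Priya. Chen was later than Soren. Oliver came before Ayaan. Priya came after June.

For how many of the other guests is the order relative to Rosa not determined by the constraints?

Forced before Rosa: Chen, June, Luca, Nora, Oliver, and Soren; forced after Rosa: Ayaan and Priya.
That leaves Marcus with no forced order relative to Rosa — 1.

1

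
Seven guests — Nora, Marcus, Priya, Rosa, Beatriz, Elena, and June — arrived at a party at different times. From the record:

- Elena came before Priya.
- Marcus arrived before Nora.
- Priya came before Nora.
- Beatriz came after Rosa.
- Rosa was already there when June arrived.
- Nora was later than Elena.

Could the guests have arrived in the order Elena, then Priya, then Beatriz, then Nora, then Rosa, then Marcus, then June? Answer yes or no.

no

The constraints require Rosa before Beatriz, but in the proposed sequence Beatriz appears ahead of Rosa. That one violation is enough.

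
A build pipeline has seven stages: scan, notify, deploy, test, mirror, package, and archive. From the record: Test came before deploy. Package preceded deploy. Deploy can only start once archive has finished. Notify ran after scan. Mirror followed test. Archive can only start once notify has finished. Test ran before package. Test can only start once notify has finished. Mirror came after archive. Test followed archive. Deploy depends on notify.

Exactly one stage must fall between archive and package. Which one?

test

Tracing the constraints gives archive → test → package, so test sits after archive and before package.
No other stage is forced both after archive and before package.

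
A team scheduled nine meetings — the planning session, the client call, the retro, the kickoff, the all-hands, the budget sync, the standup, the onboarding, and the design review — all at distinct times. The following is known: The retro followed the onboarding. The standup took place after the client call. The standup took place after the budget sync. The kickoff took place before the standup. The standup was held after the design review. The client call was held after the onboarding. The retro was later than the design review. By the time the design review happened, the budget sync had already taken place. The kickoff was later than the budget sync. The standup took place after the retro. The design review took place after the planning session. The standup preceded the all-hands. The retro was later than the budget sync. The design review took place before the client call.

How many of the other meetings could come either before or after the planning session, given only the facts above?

3

Forced after the planning session: the all-hands, the client call, the design review, the retro, and the standup.
That leaves the budget sync, the kickoff, and the onboarding with no forced order relative to the planning session — 3.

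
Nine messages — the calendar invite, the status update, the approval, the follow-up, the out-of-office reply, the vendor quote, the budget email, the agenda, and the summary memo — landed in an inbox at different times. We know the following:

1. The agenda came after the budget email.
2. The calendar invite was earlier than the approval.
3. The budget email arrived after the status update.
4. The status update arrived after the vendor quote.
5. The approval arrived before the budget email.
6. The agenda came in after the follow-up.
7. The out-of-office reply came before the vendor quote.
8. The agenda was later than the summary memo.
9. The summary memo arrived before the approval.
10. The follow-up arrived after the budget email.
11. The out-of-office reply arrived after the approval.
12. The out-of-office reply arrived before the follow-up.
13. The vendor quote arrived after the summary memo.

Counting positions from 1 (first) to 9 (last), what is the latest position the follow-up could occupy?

8

The follow-up must come before the agenda — 1 message forced after it.
Everything else can be placed before the follow-up in some valid order, so the follow-up can sit as late as position 9 − 1 = 8.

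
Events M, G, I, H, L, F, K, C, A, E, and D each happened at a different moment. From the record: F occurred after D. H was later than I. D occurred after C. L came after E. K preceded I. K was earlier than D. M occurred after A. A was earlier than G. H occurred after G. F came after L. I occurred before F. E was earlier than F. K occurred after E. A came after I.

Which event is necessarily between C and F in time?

D

Tracing the constraints gives C → D → F, so D sits after C and before F.
No other event is forced both after C and before F.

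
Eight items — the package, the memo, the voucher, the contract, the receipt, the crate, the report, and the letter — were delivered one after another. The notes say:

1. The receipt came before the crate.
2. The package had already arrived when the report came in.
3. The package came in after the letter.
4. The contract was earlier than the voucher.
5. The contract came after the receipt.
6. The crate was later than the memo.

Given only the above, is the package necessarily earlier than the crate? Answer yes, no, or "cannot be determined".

No chain of stated constraints runs from the package to the crate, and none runs from the crate to the package either.
So the relative order of the package and the crate is not fixed by the given facts.

cannot be determined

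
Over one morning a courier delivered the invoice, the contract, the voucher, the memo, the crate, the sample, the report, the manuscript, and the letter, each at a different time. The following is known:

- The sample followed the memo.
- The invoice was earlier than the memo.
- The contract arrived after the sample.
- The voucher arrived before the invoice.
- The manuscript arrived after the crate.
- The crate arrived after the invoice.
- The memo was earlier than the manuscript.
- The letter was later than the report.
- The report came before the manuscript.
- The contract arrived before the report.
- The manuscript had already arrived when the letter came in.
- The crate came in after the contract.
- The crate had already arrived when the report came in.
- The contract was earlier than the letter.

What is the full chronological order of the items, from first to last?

The constraints fix every adjacent pair, so only one ordering works:
the voucher → the invoice → the memo → the sample → the contract → the crate → the report → the manuscript → the letter.

the voucher, the invoice, the memo, the sample, the contract, the crate, the report, the manuscript, the letter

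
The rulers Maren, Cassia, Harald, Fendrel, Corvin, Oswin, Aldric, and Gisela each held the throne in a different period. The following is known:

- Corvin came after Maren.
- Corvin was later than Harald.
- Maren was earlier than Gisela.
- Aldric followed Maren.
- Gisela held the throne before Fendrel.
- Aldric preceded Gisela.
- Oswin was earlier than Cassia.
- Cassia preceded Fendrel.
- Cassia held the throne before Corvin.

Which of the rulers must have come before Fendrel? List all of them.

Aldric, Cassia, Gisela, Maren, Oswin

Directly stated before Fendrel: Cassia and Gisela.
Aldric reaches Fendrel via Aldric → Gisela → Fendrel.
Maren reaches Fendrel via Maren → Gisela → Fendrel.
Oswin reaches Fendrel via Oswin → Cassia → Fendrel.
No chain forces Harald (or any of the others) ahead of Fendrel.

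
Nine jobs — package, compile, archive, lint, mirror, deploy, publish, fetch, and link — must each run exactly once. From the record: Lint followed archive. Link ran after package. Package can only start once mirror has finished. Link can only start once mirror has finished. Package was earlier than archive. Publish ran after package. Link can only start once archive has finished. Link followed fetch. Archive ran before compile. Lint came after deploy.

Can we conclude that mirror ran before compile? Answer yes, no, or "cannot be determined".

Chain the constraints: mirror → package → archive → compile. Each link is directly stated, so mirror comes before compile.

yes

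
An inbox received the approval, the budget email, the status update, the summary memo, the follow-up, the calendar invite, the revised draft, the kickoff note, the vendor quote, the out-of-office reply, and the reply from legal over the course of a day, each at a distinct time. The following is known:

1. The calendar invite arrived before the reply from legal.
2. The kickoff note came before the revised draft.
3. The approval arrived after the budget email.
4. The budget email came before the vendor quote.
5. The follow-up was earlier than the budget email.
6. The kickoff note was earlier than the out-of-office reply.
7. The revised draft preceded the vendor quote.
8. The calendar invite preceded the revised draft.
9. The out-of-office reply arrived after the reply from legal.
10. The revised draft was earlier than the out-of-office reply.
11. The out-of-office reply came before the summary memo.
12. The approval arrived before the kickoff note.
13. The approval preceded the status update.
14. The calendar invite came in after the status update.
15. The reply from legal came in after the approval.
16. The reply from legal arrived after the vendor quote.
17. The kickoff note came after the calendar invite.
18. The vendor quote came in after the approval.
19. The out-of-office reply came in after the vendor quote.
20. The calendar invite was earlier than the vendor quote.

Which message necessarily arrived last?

the summary memo

Every other message has a chain of constraints placing it before the summary memo, so the summary memo is last.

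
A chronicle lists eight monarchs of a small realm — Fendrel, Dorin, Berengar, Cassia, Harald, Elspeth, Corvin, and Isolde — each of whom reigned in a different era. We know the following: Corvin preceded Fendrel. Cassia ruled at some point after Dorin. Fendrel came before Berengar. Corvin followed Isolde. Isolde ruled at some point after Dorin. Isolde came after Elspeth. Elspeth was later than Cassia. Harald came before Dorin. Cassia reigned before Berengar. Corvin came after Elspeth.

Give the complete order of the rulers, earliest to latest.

The constraints fix every adjacent pair, so only one ordering works:
Harald → Dorin → Cassia → Elspeth → Isolde → Corvin → Fendrel → Berengar.

Harald, Dorin, Cassia, Elspeth, Isolde, Corvin, Fendrel, Berengar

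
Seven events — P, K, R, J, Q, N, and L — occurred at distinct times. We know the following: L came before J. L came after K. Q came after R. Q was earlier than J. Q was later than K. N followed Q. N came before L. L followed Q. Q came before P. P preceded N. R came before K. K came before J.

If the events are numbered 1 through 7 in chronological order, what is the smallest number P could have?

K, Q, and R must all come before P — 3 forced predecessors.
Nothing else is forced ahead of P, so its earliest slot is position 3 + 1 = 4.

4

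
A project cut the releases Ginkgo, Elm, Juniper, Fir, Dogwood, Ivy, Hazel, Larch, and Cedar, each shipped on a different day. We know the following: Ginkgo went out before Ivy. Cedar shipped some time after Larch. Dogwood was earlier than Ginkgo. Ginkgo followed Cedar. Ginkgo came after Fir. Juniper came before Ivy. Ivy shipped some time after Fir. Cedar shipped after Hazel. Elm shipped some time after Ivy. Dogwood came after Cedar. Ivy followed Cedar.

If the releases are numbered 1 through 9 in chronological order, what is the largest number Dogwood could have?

6

Dogwood must come before Elm, Ginkgo, and Ivy — 3 releases forced after it.
Everything else can be placed before Dogwood in some valid order, so Dogwood can sit as late as position 9 − 3 = 6.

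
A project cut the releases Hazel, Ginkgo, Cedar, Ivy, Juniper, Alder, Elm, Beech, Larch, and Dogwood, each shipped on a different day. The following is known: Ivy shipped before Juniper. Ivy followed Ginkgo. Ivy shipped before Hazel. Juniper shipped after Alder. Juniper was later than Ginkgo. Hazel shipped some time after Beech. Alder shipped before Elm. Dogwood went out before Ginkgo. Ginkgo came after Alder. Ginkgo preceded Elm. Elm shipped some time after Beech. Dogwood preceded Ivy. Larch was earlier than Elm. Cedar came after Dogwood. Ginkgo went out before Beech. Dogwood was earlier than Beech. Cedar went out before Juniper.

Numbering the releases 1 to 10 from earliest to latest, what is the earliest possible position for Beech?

4

Alder, Dogwood, and Ginkgo must all come before Beech — 3 forced predecessors.
Nothing else is forced ahead of Beech, so its earliest slot is position 3 + 1 = 4.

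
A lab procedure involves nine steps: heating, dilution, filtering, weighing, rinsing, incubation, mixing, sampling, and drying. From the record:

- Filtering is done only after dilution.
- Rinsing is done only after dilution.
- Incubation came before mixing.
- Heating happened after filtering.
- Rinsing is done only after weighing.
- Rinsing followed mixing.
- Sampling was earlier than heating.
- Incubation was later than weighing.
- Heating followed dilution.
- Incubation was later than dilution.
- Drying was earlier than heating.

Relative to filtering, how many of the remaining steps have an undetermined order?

Forced before filtering: dilution; forced after filtering: heating.
That leaves drying, incubation, mixing, rinsing, sampling, and weighing with no forced order relative to filtering — 6.

6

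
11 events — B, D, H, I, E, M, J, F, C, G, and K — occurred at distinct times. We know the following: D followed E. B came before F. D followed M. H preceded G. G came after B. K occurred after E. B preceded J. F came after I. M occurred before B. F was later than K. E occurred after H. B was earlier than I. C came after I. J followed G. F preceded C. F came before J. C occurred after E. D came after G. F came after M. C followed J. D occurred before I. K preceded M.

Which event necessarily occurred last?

C

Every other event has a chain of constraints placing it before C, so C is last.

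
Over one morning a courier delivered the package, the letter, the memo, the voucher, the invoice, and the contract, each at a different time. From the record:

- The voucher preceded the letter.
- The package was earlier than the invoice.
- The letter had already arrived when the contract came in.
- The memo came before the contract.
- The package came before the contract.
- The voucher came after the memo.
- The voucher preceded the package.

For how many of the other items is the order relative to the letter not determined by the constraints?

2

Forced before the letter: the memo and the voucher; forced after the letter: the contract.
That leaves the invoice and the package with no forced order relative to the letter — 2.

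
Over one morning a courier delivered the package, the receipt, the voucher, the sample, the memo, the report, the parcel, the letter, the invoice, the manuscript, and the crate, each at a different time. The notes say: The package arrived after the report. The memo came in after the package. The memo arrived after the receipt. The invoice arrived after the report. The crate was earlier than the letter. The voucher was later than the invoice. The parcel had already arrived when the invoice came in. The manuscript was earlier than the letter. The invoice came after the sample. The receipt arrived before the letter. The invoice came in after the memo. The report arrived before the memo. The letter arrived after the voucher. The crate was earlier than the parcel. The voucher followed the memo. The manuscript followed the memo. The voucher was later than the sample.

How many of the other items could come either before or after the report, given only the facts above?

Forced after the report: the invoice, the letter, the manuscript, the memo, the package, and the voucher.
That leaves the crate, the parcel, the receipt, and the sample with no forced order relative to the report — 4.

4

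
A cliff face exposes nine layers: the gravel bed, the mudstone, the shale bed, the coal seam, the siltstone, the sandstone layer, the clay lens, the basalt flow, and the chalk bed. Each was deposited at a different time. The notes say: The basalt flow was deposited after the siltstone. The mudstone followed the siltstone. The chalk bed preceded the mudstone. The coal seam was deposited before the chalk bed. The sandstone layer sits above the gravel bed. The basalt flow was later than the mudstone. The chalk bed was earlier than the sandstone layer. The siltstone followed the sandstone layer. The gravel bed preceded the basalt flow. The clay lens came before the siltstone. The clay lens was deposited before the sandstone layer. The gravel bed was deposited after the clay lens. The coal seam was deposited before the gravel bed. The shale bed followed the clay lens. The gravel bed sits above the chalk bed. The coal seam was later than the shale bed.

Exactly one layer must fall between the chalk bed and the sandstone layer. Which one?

the gravel bed

Tracing the constraints gives the chalk bed → the gravel bed → the sandstone layer, so the gravel bed sits after the chalk bed and before the sandstone layer.
No other layer is forced both after the chalk bed and before the sandstone layer.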